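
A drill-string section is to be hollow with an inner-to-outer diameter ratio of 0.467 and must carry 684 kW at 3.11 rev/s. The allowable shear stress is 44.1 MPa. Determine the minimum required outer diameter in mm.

162 mm

ω = 2π·3.11 = 19.54 rad/s, so T = P/ω = 684×10³ / 19.54 = 35000 N·m.
For a hollow shaft with d_i/d_o = 0.467: τ_max = 16T/(π d_o³ (1−k⁴)), so d_o = [16T/(π τ_allow (1−k⁴))]^(1/3) = [16·35000/(π·4.41×10^7·0.9524)]^(1/3) = 0.1619 m.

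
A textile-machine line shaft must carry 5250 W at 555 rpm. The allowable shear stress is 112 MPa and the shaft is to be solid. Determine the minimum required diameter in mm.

16.0 mm

ω = 2π·555/60 = 58.12 rad/s, so T = P/ω = 5250 / 58.12 = 90.33 N·m.
For a solid shaft τ_max = 16T/(πd³), so d = (16T/(π τ_allow))^(1/3) = (16·90.33/(π·1.12×10^8))^(1/3) = 0.01602 m.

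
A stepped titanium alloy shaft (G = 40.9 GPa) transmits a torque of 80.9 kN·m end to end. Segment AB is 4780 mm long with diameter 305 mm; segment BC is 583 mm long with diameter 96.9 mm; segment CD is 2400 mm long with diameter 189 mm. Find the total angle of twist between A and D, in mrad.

J_AB = π(0.305)⁴/32 = 8.50×10^-4 m⁴; J_BC = π(0.0969)⁴/32 = 8.66×10^-6 m⁴; J_CD = π(0.189)⁴/32 = 1.25×10^-4 m⁴.
θ = (T/G)·Σ L_i/J_i = (80900/40.9×10⁹)·(4.78/8.50×10^-4 + 0.583/8.66×10^-6 + 2.40/1.25×10^-4) = 0.1823 rad.

182 mrad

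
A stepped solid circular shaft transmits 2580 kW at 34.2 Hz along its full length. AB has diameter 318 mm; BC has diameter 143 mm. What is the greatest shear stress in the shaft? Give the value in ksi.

3.03 ksi

ω = 2π·34.2 = 214.9 rad/s, so T = P/ω = 2580×10³ / 214.9 = 12010 N·m.
Under the same torque, τ_max = 16T/(πd³) is largest where d is smallest — segment BC (d = 143 mm).
τ_max = 16·12010/(π·(0.143)³) = 2.091×10^7 Pa.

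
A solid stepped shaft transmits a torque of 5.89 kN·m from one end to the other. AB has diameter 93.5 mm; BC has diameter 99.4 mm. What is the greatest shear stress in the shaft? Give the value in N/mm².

Under the same torque, τ_max = 16T/(πd³) is largest where d is smallest — segment AB (d = 93.5 mm).
τ_max = 16·5890/(π·(0.0935)³) = 3.670×10^7 Pa.

36.7 N/mm²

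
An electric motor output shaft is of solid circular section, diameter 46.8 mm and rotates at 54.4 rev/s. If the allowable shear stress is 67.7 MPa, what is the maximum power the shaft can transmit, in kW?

J = πd⁴/32 = π(0.0468)⁴/32 = 4.710×10^-7 m⁴.
T_max = τ_allow·J/r = 6.77×10^7 × 4.710×10^-7 / 0.0234 = 1363 N·m.
ω = 2π·54.4 = 341.8 rad/s, so P_max = T_max·ω = 4.657×10^5 W.

466 kW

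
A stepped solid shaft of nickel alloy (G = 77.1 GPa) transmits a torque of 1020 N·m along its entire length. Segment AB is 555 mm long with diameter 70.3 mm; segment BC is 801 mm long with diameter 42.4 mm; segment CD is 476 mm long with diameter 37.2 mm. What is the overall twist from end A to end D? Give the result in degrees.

J_AB = π(0.0703)⁴/32 = 2.40×10^-6 m⁴; J_BC = π(0.0424)⁴/32 = 3.17×10^-7 m⁴; J_CD = π(0.0372)⁴/32 = 1.88×10^-7 m⁴.
θ = (T/G)·Σ L_i/J_i = (1020/77.1×10⁹)·(0.555/2.40×10^-6 + 0.801/3.17×10^-7 + 0.476/1.88×10^-7) = 0.06995 rad.

4.01°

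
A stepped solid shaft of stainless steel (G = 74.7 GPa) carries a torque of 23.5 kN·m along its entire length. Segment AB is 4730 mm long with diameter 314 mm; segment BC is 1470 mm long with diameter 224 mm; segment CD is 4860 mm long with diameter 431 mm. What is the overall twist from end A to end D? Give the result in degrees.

J_AB = π(0.314)⁴/32 = 9.54×10^-4 m⁴; J_BC = π(0.224)⁴/32 = 2.47×10^-4 m⁴; J_CD = π(0.431)⁴/32 = 3.39×10^-3 m⁴.
θ = (T/G)·Σ L_i/J_i = (23500/74.7×10⁹)·(4.73/9.54×10^-4 + 1.47/2.47×10^-4 + 4.86/3.39×10^-3) = 3.881×10^-3 rad.

0.222°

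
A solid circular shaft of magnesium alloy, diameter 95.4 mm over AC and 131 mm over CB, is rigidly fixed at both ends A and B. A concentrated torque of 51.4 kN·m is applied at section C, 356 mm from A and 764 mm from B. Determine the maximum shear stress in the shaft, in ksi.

16.5 ksi

Compatibility: T_A·a/J_AC = T_B·b/J_CB with T_A + T_B = T₀.
J_AC = 8.13×10^-6 m⁴, J_CB = 2.89×10^-5 m⁴, so T_A = T₀·(J_AC/a)/((J_AC/a)+(J_CB/b)) = 19350 N·m, T_B = 32050 N·m.
τ in each portion: τ_AC = 1.13×10^8 Pa, τ_CB = 7.26×10^7 Pa; maximum is in AC.
τ_max = T_AC·r/J = 19350·0.0477/8.13×10^-6 = 1.135×10^8 Pa.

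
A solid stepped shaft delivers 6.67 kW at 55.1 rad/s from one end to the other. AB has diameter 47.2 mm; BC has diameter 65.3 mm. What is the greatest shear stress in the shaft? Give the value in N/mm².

ω = 55.1 rad/s, so T = P/ω = 6.67×10³ / 55.10 = 121.1 N·m.
Under the same torque, τ_max = 16T/(πd³) is largest where d is smallest — segment AB (d = 47.2 mm).
τ_max = 16·121.1/(π·(0.0472)³) = 5.863×10^6 Pa.

5.86 N/mm²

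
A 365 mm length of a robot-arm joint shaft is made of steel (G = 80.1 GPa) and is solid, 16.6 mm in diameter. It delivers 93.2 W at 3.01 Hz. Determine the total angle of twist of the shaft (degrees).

ω = 2π·3.01 = 18.91 rad/s, so T = P/ω = 93.2 / 18.91 = 4.928 N·m.
J = πd⁴/32 = π(0.0166)⁴/32 = 7.455×10^-9 m⁴.
θ = T·L/(G·J) = 4.928 × 0.365 / (80.1×10⁹ × 7.455×10^-9) = 3.012×10^-3 rad.

0.173°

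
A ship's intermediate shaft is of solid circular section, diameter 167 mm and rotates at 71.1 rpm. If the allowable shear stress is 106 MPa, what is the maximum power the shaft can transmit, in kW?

722 kW

J = πd⁴/32 = π(0.167)⁴/32 = 7.636×10^-5 m⁴.
T_max = τ_allow·J/r = 1.06×10^8 × 7.636×10^-5 / 0.0835 = 96940 N·m.
ω = 2π·71.1/60 = 7.446 rad/s, so P_max = T_max·ω = 7.217×10^5 W.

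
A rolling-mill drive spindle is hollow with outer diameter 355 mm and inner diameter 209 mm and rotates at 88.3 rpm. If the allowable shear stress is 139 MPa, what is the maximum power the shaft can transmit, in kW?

9930 kW

J = π(d_o⁴ − d_i⁴)/32 = π(0.355⁴ − 0.209⁴)/32 = 1.372×10^-3 m⁴.
T_max = τ_allow·J/r = 1.39×10^8 × 1.372×10^-3 / 0.177 = 1.074e6 N·m.
ω = 2π·88.3/60 = 9.247 rad/s, so P_max = T_max·ω = 9.934×10^6 W.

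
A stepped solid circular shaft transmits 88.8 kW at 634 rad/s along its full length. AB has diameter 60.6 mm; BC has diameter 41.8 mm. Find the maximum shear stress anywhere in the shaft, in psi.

ω = 634 rad/s, so T = P/ω = 88.8×10³ / 634.0 = 140.1 N·m.
Under the same torque, τ_max = 16T/(πd³) is largest where d is smallest — segment BC (d = 41.8 mm).
τ_max = 16·140.1/(π·(0.0418)³) = 9.767×10^6 Pa.

1420 psi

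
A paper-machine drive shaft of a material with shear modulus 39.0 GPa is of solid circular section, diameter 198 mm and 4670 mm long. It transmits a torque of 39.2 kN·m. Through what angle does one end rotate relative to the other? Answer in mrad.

J = πd⁴/32 = π(0.198)⁴/32 = 1.509×10^-4 m⁴.
θ = T·L/(G·J) = 39200 × 4.67 / (39.0×10⁹ × 1.509×10^-4) = 0.03111 rad.

31.1 mrad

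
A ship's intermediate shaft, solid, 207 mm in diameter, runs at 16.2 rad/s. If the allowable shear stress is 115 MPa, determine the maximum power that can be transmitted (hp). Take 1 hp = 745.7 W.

4350 hp

J = πd⁴/32 = π(0.207)⁴/32 = 1.803×10^-4 m⁴.
T_max = τ_allow·J/r = 1.15×10^8 × 1.803×10^-4 / 0.103 = 200300 N·m.
ω = 16.2 rad/s, so P_max = T_max·ω = 3.245×10^6 W.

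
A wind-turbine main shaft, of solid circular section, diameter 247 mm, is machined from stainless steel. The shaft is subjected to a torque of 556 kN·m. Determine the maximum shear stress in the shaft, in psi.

J = πd⁴/32 = π(0.247)⁴/32 = 3.654×10^-4 m⁴.
τ_max = T·r/J = 556000 × 0.123 / 3.654×10^-4 = 1.879×10^8 Pa.

27300 psi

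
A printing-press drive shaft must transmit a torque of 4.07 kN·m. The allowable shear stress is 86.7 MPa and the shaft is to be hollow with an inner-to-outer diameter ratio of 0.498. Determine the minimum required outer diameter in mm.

For a hollow shaft with d_i/d_o = 0.498: τ_max = 16T/(π d_o³ (1−k⁴)), so d_o = [16T/(π τ_allow (1−k⁴))]^(1/3) = [16·4070/(π·8.67×10^7·0.9385)]^(1/3) = 0.06339 m.

63.4 mm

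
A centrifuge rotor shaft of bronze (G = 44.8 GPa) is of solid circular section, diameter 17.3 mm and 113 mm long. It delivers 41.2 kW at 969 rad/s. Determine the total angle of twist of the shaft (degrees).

0.699°

ω = 969 rad/s, so T = P/ω = 41.2×10³ / 969.0 = 42.52 N·m.
J = πd⁴/32 = π(0.0173)⁴/32 = 8.794×10^-9 m⁴.
θ = T·L/(G·J) = 42.52 × 0.113 / (44.8×10⁹ × 8.794×10^-9) = 0.01220 rad.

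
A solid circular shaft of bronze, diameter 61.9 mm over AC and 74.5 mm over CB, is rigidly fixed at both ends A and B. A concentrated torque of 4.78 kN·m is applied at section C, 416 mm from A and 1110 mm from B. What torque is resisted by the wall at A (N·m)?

Compatibility: T_A·a/J_AC = T_B·b/J_CB with T_A + T_B = T₀.
J_AC = 1.44×10^-6 m⁴, J_CB = 3.02×10^-6 m⁴, so T_A = T₀·(J_AC/a)/((J_AC/a)+(J_CB/b)) = 2676 N·m, T_B = 2104 N·m.

2680 N·m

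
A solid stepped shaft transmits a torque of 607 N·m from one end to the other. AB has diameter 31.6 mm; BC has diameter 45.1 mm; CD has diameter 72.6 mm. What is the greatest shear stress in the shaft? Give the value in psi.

14200 psi

Under the same torque, τ_max = 16T/(πd³) is largest where d is smallest — segment AB (d = 31.6 mm).
τ_max = 16·607.0/(π·(0.0316)³) = 9.797×10^7 Pa.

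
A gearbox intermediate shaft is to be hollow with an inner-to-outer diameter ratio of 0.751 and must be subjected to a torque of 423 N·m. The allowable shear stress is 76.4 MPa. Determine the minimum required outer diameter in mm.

For a hollow shaft with d_i/d_o = 0.751: τ_max = 16T/(π d_o³ (1−k⁴)), so d_o = [16T/(π τ_allow (1−k⁴))]^(1/3) = [16·423.0/(π·7.64×10^7·0.6819)]^(1/3) = 0.03458 m.

34.6 mm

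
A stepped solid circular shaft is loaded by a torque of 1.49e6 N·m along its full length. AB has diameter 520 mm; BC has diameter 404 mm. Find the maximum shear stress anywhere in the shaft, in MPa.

Under the same torque, τ_max = 16T/(πd³) is largest where d is smallest — segment BC (d = 404 mm).
τ_max = 16·1.490e6/(π·(0.404)³) = 1.151×10^8 Pa.

115 MPa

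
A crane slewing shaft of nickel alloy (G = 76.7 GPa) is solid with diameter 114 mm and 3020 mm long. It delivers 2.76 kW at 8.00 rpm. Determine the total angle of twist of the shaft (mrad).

ω = 2π·8.00/60 = 0.8378 rad/s, so T = P/ω = 2.76×10³ / 0.8378 = 3295 N·m.
J = πd⁴/32 = π(0.114)⁴/32 = 1.658×10^-5 m⁴.
θ = T·L/(G·J) = 3295 × 3.02 / (76.7×10⁹ × 1.658×10^-5) = 7.823×10^-3 rad.

7.82 mrad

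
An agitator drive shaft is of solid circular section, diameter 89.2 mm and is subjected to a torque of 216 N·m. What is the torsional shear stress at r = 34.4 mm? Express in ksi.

0.173 ksi

J = πd⁴/32 = π(0.0892)⁴/32 = 6.215×10^-6 m⁴.
Shear stress varies linearly with radius: τ = T·r/J = 216.0 × 0.0344 / 6.215×10^-6 = 1.196×10^6 Pa.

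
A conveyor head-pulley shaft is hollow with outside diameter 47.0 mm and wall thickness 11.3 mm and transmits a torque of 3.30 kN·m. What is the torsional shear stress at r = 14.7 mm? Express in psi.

J = π(d_o⁴ − d_i⁴)/32 = π(0.0470⁴ − 0.0244⁴)/32 = 4.443×10^-7 m⁴.
Shear stress varies linearly with radius: τ = T·r/J = 3300 × 0.0147 / 4.443×10^-7 = 1.092×10^8 Pa.

15800 psi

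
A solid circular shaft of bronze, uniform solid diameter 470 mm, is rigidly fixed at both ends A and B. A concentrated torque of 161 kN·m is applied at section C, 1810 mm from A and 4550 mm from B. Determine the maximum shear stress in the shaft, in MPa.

With uniform GJ and both ends fixed, compatibility θ_AC = θ_CB gives T_A·a = T_B·b, together with T_A + T_B = T₀.
T_A = T₀·b/(a+b) = 161000·4550/6360 = 115200 N·m; T_B = 45820 N·m.
τ in each portion: τ_AC = 5.65×10^6 Pa, τ_CB = 2.25×10^6 Pa; maximum is in AC.
τ_max = T_AC·r/J = 115200·0.235/4.79×10^-3 = 5.650×10^6 Pa.

5.65 MPa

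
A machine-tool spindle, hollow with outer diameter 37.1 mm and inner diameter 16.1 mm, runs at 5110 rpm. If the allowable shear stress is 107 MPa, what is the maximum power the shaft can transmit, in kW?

J = π(d_o⁴ − d_i⁴)/32 = π(0.0371⁴ − 0.0161⁴)/32 = 1.794×10^-7 m⁴.
T_max = τ_allow·J/r = 1.07×10^8 × 1.794×10^-7 / 0.0186 = 1035 N·m.
ω = 2π·5110/60 = 535.1 rad/s, so P_max = T_max·ω = 5.537×10^5 W.

554 kW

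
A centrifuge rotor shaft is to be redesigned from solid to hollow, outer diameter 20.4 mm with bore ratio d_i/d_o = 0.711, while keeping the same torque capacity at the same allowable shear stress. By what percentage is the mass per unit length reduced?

39.8 %

Equal τ_max and T ⇒ the solid shaft needs d_s³ = d_o³(1−k⁴), so d_s = 20.4·(1−0.711⁴)^(1/3) = 18.49 mm.
Area ratio A_h/A_s = d_o²(1−k²)/d_s² = (1−k²)/(1−k⁴)^(2/3) = 0.6020.
Mass saving = 1 − 0.6020 = 39.8 %.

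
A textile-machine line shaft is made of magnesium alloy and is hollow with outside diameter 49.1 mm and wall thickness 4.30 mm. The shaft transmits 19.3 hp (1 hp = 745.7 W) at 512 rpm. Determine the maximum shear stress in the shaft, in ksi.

3.12 ksi

ω = 2π·512/60 = 53.62 rad/s, so T = P/ω = 19.3×745.7 / 53.62 = 268.4 N·m.
J = π(d_o⁴ − d_i⁴)/32 = π(0.0491⁴ − 0.0405⁴)/32 = 3.065×10^-7 m⁴.
τ_max = T·r/J = 268.4 × 0.0246 / 3.065×10^-7 = 2.150×10^7 Pa.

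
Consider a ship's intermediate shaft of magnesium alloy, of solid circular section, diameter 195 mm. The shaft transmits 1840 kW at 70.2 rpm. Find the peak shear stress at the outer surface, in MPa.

172 MPa

ω = 2π·70.2/60 = 7.351 rad/s, so T = P/ω = 1840×10³ / 7.351 = 250300 N·m.
J = πd⁴/32 = π(0.195)⁴/32 = 1.420×10^-4 m⁴.
τ_max = T·r/J = 250300 × 0.0975 / 1.420×10^-4 = 1.719×10^8 Pa.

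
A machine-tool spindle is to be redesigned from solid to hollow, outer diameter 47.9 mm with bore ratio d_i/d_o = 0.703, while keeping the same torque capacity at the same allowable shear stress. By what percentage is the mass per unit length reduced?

Equal τ_max and T ⇒ the solid shaft needs d_s³ = d_o³(1−k⁴), so d_s = 47.9·(1−0.703⁴)^(1/3) = 43.63 mm.
Area ratio A_h/A_s = d_o²(1−k²)/d_s² = (1−k²)/(1−k⁴)^(2/3) = 0.6096.
Mass saving = 1 − 0.6096 = 39.0 %.

39.0 %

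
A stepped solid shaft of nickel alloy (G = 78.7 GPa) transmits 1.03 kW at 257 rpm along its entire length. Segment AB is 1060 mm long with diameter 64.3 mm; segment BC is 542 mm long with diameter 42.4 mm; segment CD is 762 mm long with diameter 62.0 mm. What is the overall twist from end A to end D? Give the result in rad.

ω = 2π·257/60 = 26.91 rad/s, so T = P/ω = 1.03×10³ / 26.91 = 38.27 N·m.
J_AB = π(0.0643)⁴/32 = 1.68×10^-6 m⁴; J_BC = π(0.0424)⁴/32 = 3.17×10^-7 m⁴; J_CD = π(0.0620)⁴/32 = 1.45×10^-6 m⁴.
θ = (T/G)·Σ L_i/J_i = (38.27/78.7×10⁹)·(1.06/1.68×10^-6 + 0.542/3.17×10^-7 + 0.762/1.45×10^-6) = 1.393×10^-3 rad.

0.00139 rad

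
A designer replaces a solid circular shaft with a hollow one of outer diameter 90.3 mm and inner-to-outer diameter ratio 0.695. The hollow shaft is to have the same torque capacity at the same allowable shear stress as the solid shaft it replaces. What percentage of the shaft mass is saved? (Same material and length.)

Equal τ_max and T ⇒ the solid shaft needs d_s³ = d_o³(1−k⁴), so d_s = 90.3·(1−0.695⁴)^(1/3) = 82.65 mm.
Area ratio A_h/A_s = d_o²(1−k²)/d_s² = (1−k²)/(1−k⁴)^(2/3) = 0.6172.
Mass saving = 1 − 0.6172 = 38.3 %.

38.3 %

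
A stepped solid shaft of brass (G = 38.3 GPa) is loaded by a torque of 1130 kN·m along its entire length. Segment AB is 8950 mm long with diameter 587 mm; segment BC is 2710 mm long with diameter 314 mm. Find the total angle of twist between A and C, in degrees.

J_AB = π(0.587)⁴/32 = 0.0117 m⁴; J_BC = π(0.314)⁴/32 = 9.54×10^-4 m⁴.
θ = (T/G)·Σ L_i/J_i = (1.130e6/38.3×10⁹)·(8.95/0.0117 + 2.71/9.54×10^-4) = 0.1064 rad.

6.10°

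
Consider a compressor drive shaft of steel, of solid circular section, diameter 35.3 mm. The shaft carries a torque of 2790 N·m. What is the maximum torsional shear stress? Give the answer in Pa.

J = πd⁴/32 = π(0.0353)⁴/32 = 1.524×10^-7 m⁴.
τ_max = T·r/J = 2790 × 0.0176 / 1.524×10^-7 = 3.230×10^8 Pa.

3.23e8 Pa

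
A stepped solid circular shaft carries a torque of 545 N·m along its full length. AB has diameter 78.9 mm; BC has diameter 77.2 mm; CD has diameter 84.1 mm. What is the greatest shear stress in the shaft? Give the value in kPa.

Under the same torque, τ_max = 16T/(πd³) is largest where d is smallest — segment BC (d = 77.2 mm).
τ_max = 16·545.0/(π·(0.0772)³) = 6.033×10^6 Pa.

6030 kPa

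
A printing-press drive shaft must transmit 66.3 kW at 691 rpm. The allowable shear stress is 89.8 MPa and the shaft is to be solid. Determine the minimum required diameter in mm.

ω = 2π·691/60 = 72.36 rad/s, so T = P/ω = 66.3×10³ / 72.36 = 916.2 N·m.
For a solid shaft τ_max = 16T/(πd³), so d = (16T/(π τ_allow))^(1/3) = (16·916.2/(π·8.98×10^7))^(1/3) = 0.03732 m.

37.3 mm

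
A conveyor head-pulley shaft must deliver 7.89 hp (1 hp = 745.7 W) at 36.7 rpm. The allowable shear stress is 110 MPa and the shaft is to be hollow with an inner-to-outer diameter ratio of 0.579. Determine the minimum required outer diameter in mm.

43.1 mm

ω = 2π·36.7/60 = 3.843 rad/s, so T = P/ω = 7.89×745.7 / 3.843 = 1531 N·m.
For a hollow shaft with d_i/d_o = 0.579: τ_max = 16T/(π d_o³ (1−k⁴)), so d_o = [16T/(π τ_allow (1−k⁴))]^(1/3) = [16·1531/(π·1.10×10^8·0.8876)]^(1/3) = 0.04306 m.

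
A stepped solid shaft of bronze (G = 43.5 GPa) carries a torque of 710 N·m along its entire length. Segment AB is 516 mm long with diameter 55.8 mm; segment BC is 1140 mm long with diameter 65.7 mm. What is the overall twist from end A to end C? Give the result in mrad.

19.0 mrad

J_AB = π(0.0558)⁴/32 = 9.52×10^-7 m⁴; J_BC = π(0.0657)⁴/32 = 1.83×10^-6 m⁴.
θ = (T/G)·Σ L_i/J_i = (710.0/43.5×10⁹)·(0.516/9.52×10^-7 + 1.14/1.83×10^-6) = 0.01902 rad.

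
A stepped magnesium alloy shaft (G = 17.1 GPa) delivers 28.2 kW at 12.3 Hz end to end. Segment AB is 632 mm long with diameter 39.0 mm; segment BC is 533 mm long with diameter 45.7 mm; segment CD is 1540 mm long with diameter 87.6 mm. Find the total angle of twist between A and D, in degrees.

ω = 2π·12.3 = 77.28 rad/s, so T = P/ω = 28.2×10³ / 77.28 = 364.9 N·m.
J_AB = π(0.0390)⁴/32 = 2.27×10^-7 m⁴; J_BC = π(0.0457)⁴/32 = 4.28×10^-7 m⁴; J_CD = π(0.0876)⁴/32 = 5.78×10^-6 m⁴.
θ = (T/G)·Σ L_i/J_i = (364.9/17.1×10⁹)·(0.632/2.27×10^-7 + 0.533/4.28×10^-7 + 1.54/5.78×10^-6) = 0.09162 rad.

5.25°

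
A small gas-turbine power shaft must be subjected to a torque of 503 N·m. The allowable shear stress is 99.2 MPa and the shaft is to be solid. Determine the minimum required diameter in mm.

29.6 mm

For a solid shaft τ_max = 16T/(πd³), so d = (16T/(π τ_allow))^(1/3) = (16·503.0/(π·9.92×10^7))^(1/3) = 0.02956 m.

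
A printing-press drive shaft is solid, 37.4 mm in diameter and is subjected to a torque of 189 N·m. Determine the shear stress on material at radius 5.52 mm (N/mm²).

J = πd⁴/32 = π(0.0374)⁴/32 = 1.921×10^-7 m⁴.
Shear stress varies linearly with radius: τ = T·r/J = 189.0 × 0.00552 / 1.921×10^-7 = 5.431×10^6 Pa.

5.43 N/mm²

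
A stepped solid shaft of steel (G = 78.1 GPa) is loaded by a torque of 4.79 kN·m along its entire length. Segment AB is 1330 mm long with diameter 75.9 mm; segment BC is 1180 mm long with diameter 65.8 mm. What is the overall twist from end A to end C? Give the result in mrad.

64.4 mrad

J_AB = π(0.0759)⁴/32 = 3.26×10^-6 m⁴; J_BC = π(0.0658)⁴/32 = 1.84×10^-6 m⁴.
θ = (T/G)·Σ L_i/J_i = (4790/78.1×10⁹)·(1.33/3.26×10^-6 + 1.18/1.84×10^-6) = 0.06436 rad.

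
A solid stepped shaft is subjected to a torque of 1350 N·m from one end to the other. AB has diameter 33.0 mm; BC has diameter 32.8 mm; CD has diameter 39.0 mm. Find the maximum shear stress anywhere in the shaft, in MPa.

Under the same torque, τ_max = 16T/(πd³) is largest where d is smallest — segment BC (d = 32.8 mm).
τ_max = 16·1350/(π·(0.0328)³) = 1.948×10^8 Pa.

195 MPa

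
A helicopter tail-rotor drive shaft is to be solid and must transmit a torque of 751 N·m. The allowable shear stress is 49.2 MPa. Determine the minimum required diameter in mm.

42.7 mm

For a solid shaft τ_max = 16T/(πd³), so d = (16T/(π τ_allow))^(1/3) = (16·751.0/(π·4.92×10^7))^(1/3) = 0.04268 m.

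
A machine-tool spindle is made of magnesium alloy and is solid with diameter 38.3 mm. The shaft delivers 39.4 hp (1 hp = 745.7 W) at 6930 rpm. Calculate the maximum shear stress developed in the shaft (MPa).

3.67 MPa

ω = 2π·6930/60 = 725.7 rad/s, so T = P/ω = 39.4×745.7 / 725.7 = 40.49 N·m.
J = πd⁴/32 = π(0.0383)⁴/32 = 2.112×10^-7 m⁴.
τ_max = T·r/J = 40.49 × 0.0191 / 2.112×10^-7 = 3.670×10^6 Pa.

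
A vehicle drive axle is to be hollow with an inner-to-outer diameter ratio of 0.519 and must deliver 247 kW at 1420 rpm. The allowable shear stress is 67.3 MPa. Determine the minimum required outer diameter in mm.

ω = 2π·1420/60 = 148.7 rad/s, so T = P/ω = 247×10³ / 148.7 = 1661 N·m.
For a hollow shaft with d_i/d_o = 0.519: τ_max = 16T/(π d_o³ (1−k⁴)), so d_o = [16T/(π τ_allow (1−k⁴))]^(1/3) = [16·1661/(π·6.73×10^7·0.9274)]^(1/3) = 0.05137 m.

51.4 mm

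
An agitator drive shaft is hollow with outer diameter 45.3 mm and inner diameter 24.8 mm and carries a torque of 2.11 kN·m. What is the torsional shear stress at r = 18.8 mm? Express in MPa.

105 MPa

J = π(d_o⁴ − d_i⁴)/32 = π(0.0453⁴ − 0.0248⁴)/32 = 3.763×10^-7 m⁴.
Shear stress varies linearly with radius: τ = T·r/J = 2110 × 0.0188 / 3.763×10^-7 = 1.054×10^8 Pa.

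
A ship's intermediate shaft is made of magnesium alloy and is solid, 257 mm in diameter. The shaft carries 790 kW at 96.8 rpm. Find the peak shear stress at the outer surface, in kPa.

ω = 2π·96.8/60 = 10.14 rad/s, so T = P/ω = 790×10³ / 10.14 = 77930 N·m.
J = πd⁴/32 = π(0.257)⁴/32 = 4.283×10^-4 m⁴.
τ_max = T·r/J = 77930 × 0.129 / 4.283×10^-4 = 2.338×10^7 Pa.

23400 kPa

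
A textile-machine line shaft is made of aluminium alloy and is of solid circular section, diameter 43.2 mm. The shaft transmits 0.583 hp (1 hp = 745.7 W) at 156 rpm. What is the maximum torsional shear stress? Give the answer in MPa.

1.68 MPa

ω = 2π·156/60 = 16.34 rad/s, so T = P/ω = 0.583×745.7 / 16.34 = 26.61 N·m.
J = πd⁴/32 = π(0.0432)⁴/32 = 3.419×10^-7 m⁴.
τ_max = T·r/J = 26.61 × 0.0216 / 3.419×10^-7 = 1.681×10^6 Pa.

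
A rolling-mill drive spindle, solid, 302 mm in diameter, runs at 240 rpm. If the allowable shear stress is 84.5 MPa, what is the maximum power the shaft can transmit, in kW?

11500 kW

J = πd⁴/32 = π(0.302)⁴/32 = 8.166×10^-4 m⁴.
T_max = τ_allow·J/r = 8.45×10^7 × 8.166×10^-4 / 0.151 = 457000 N·m.
ω = 2π·240/60 = 25.13 rad/s, so P_max = T_max·ω = 1.149×10^7 W.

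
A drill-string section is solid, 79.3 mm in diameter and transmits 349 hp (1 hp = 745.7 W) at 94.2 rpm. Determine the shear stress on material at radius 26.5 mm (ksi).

ω = 2π·94.2/60 = 9.865 rad/s, so T = P/ω = 349×745.7 / 9.865 = 26380 N·m.
J = πd⁴/32 = π(0.0793)⁴/32 = 3.882×10^-6 m⁴.
Shear stress varies linearly with radius: τ = T·r/J = 26380 × 0.0265 / 3.882×10^-6 = 1.801×10^8 Pa.

26.1 ksi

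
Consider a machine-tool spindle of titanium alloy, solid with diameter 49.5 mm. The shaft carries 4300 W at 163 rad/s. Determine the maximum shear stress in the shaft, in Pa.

1.11e6 Pa

ω = 163 rad/s, so T = P/ω = 4300 / 163.0 = 26.38 N·m.
J = πd⁴/32 = π(0.0495)⁴/32 = 5.894×10^-7 m⁴.
τ_max = T·r/J = 26.38 × 0.0248 / 5.894×10^-7 = 1.108×10^6 Pa.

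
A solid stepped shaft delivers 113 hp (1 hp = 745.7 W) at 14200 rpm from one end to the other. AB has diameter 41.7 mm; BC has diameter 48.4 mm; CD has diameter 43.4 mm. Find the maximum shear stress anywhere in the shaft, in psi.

577 psi

ω = 2π·14200/60 = 1487 rad/s, so T = P/ω = 113×745.7 / 1487 = 56.67 N·m.
Under the same torque, τ_max = 16T/(πd³) is largest where d is smallest — segment AB (d = 41.7 mm).
τ_max = 16·56.67/(π·(0.0417)³) = 3.980×10^6 Pa.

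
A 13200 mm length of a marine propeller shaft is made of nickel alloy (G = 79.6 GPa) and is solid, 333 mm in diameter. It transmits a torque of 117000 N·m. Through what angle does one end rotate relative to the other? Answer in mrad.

J = πd⁴/32 = π(0.333)⁴/32 = 1.207×10^-3 m⁴.
θ = T·L/(G·J) = 117000 × 13.2 / (79.6×10⁹ × 1.207×10^-3) = 0.01607 rad.

16.1 mrad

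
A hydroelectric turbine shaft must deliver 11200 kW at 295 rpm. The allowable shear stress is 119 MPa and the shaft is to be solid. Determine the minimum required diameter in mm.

249 mm

ω = 2π·295/60 = 30.89 rad/s, so T = P/ω = 11200×10³ / 30.89 = 362500 N·m.
For a solid shaft τ_max = 16T/(πd³), so d = (16T/(π τ_allow))^(1/3) = (16·362500/(π·1.19×10^8))^(1/3) = 0.2494 m.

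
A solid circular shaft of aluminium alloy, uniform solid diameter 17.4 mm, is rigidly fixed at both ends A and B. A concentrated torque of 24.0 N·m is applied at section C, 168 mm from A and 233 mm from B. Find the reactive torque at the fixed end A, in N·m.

With uniform GJ and both ends fixed, compatibility θ_AC = θ_CB gives T_A·a = T_B·b, together with T_A + T_B = T₀.
T_A = T₀·b/(a+b) = 24.00·233/401.0 = 13.95 N·m; T_B = 10.05 N·m.

13.9 N·m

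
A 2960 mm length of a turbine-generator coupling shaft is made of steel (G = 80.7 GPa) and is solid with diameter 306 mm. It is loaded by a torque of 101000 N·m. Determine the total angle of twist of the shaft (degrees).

0.247°

J = πd⁴/32 = π(0.306)⁴/32 = 8.608×10^-4 m⁴.
θ = T·L/(G·J) = 101000 × 2.96 / (80.7×10⁹ × 8.608×10^-4) = 4.304×10^-3 rad.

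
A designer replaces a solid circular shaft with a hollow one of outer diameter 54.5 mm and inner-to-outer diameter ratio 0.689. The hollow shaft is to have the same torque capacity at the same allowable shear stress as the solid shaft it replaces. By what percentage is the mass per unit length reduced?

Equal τ_max and T ⇒ the solid shaft needs d_s³ = d_o³(1−k⁴), so d_s = 54.5·(1−0.689⁴)^(1/3) = 50.05 mm.
Area ratio A_h/A_s = d_o²(1−k²)/d_s² = (1−k²)/(1−k⁴)^(2/3) = 0.6228.
Mass saving = 1 − 0.6228 = 37.7 %.

37.7 %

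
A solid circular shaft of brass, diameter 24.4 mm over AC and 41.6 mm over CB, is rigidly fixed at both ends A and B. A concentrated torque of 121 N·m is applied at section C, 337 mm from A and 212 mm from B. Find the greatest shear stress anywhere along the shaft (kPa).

7970 kPa

Compatibility: T_A·a/J_AC = T_B·b/J_CB with T_A + T_B = T₀.
J_AC = 3.48×10^-8 m⁴, J_CB = 2.94×10^-7 m⁴, so T_A = T₀·(J_AC/a)/((J_AC/a)+(J_CB/b)) = 8.385 N·m, T_B = 112.6 N·m.
τ in each portion: τ_AC = 2.94×10^6 Pa, τ_CB = 7.97×10^6 Pa; maximum is in CB.
τ_max = T_CB·r/J = 112.6·0.0208/2.94×10^-7 = 7.967×10^6 Pa.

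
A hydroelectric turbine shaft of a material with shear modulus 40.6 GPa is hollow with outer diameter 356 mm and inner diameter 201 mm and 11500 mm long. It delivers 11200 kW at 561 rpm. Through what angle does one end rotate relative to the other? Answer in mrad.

ω = 2π·561/60 = 58.75 rad/s, so T = P/ω = 11200×10³ / 58.75 = 190600 N·m.
J = π(d_o⁴ − d_i⁴)/32 = π(0.356⁴ − 0.201⁴)/32 = 1.417×10^-3 m⁴.
θ = T·L/(G·J) = 190600 × 11.5 / (40.6×10⁹ × 1.417×10^-3) = 0.03812 rad.

38.1 mrad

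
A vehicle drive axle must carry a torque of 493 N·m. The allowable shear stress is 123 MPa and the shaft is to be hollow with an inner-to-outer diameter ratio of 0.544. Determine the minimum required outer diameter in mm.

For a hollow shaft with d_i/d_o = 0.544: τ_max = 16T/(π d_o³ (1−k⁴)), so d_o = [16T/(π τ_allow (1−k⁴))]^(1/3) = [16·493.0/(π·1.23×10^8·0.9124)]^(1/3) = 0.02818 m.

28.2 mm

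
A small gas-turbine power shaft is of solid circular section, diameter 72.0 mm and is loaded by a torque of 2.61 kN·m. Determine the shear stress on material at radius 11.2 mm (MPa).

J = πd⁴/32 = π(0.0720)⁴/32 = 2.638×10^-6 m⁴.
Shear stress varies linearly with radius: τ = T·r/J = 2610 × 0.0112 / 2.638×10^-6 = 1.108×10^7 Pa.

11.1 MPa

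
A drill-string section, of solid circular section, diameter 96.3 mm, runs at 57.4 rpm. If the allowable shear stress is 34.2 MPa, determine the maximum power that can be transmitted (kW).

36.0 kW

J = πd⁴/32 = π(0.0963)⁴/32 = 8.443×10^-6 m⁴.
T_max = τ_allow·J/r = 3.42×10^7 × 8.443×10^-6 / 0.0481 = 5997 N·m.
ω = 2π·57.4/60 = 6.011 rad/s, so P_max = T_max·ω = 3.605×10^4 W.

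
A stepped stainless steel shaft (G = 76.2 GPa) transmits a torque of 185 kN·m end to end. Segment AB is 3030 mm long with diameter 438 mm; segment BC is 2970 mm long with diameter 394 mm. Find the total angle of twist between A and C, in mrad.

5.08 mrad

J_AB = π(0.438)⁴/32 = 3.61×10^-3 m⁴; J_BC = π(0.394)⁴/32 = 2.37×10^-3 m⁴.
θ = (T/G)·Σ L_i/J_i = (185000/76.2×10⁹)·(3.03/3.61×10^-3 + 2.97/2.37×10^-3) = 5.084×10^-3 rad.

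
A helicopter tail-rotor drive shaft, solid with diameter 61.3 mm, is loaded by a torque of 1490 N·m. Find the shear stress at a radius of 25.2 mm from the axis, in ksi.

3.93 ksi

J = πd⁴/32 = π(0.0613)⁴/32 = 1.386×10^-6 m⁴.
Shear stress varies linearly with radius: τ = T·r/J = 1490 × 0.0252 / 1.386×10^-6 = 2.709×10^7 Pa.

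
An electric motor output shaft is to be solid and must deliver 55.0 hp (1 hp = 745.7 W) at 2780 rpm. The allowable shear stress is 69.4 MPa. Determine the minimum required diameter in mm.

ω = 2π·2780/60 = 291.1 rad/s, so T = P/ω = 55.0×745.7 / 291.1 = 140.9 N·m.
For a solid shaft τ_max = 16T/(πd³), so d = (16T/(π τ_allow))^(1/3) = (16·140.9/(π·6.94×10^7))^(1/3) = 0.02178 m.

21.8 mm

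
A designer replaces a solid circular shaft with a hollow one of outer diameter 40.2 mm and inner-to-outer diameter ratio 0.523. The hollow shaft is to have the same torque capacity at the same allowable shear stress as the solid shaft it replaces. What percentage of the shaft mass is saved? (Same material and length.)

Equal τ_max and T ⇒ the solid shaft needs d_s³ = d_o³(1−k⁴), so d_s = 40.2·(1−0.523⁴)^(1/3) = 39.17 mm.
Area ratio A_h/A_s = d_o²(1−k²)/d_s² = (1−k²)/(1−k⁴)^(2/3) = 0.7651.
Mass saving = 1 − 0.7651 = 23.5 %.

23.5 %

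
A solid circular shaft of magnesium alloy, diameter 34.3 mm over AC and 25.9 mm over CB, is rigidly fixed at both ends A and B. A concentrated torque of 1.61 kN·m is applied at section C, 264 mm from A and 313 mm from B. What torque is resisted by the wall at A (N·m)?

1260 N·m

Compatibility: T_A·a/J_AC = T_B·b/J_CB with T_A + T_B = T₀.
J_AC = 1.36×10^-7 m⁴, J_CB = 4.42×10^-8 m⁴, so T_A = T₀·(J_AC/a)/((J_AC/a)+(J_CB/b)) = 1264 N·m, T_B = 346.5 N·m.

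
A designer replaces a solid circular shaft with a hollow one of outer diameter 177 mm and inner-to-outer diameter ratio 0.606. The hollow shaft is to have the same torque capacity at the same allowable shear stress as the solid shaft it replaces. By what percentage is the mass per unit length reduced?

30.3 %

Equal τ_max and T ⇒ the solid shaft needs d_s³ = d_o³(1−k⁴), so d_s = 177·(1−0.606⁴)^(1/3) = 168.7 mm.
Area ratio A_h/A_s = d_o²(1−k²)/d_s² = (1−k²)/(1−k⁴)^(2/3) = 0.6969.
Mass saving = 1 − 0.6969 = 30.3 %.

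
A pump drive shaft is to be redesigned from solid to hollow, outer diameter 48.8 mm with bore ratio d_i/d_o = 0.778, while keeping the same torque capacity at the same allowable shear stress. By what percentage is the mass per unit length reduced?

46.5 %

Equal τ_max and T ⇒ the solid shaft needs d_s³ = d_o³(1−k⁴), so d_s = 48.8·(1−0.778⁴)^(1/3) = 41.91 mm.
Area ratio A_h/A_s = d_o²(1−k²)/d_s² = (1−k²)/(1−k⁴)^(2/3) = 0.5350.
Mass saving = 1 − 0.5350 = 46.5 %.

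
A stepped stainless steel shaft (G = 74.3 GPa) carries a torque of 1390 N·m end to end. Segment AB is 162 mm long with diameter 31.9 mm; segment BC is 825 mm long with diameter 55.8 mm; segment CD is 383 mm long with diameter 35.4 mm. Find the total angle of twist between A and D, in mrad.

92.5 mrad

J_AB = π(0.0319)⁴/32 = 1.02×10^-7 m⁴; J_BC = π(0.0558)⁴/32 = 9.52×10^-7 m⁴; J_CD = π(0.0354)⁴/32 = 1.54×10^-7 m⁴.
θ = (T/G)·Σ L_i/J_i = (1390/74.3×10⁹)·(0.162/1.02×10^-7 + 0.825/9.52×10^-7 + 0.383/1.54×10^-7) = 0.09250 rad.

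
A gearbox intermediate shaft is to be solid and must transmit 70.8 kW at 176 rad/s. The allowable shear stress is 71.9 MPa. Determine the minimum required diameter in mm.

30.5 mm

ω = 176 rad/s, so T = P/ω = 70.8×10³ / 176.0 = 402.3 N·m.
For a solid shaft τ_max = 16T/(πd³), so d = (16T/(π τ_allow))^(1/3) = (16·402.3/(π·7.19×10^7))^(1/3) = 0.03054 m.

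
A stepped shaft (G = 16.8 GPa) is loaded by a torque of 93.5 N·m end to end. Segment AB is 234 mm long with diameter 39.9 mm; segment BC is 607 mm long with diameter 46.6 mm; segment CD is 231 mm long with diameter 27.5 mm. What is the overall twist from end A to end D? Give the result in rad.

J_AB = π(0.0399)⁴/32 = 2.49×10^-7 m⁴; J_BC = π(0.0466)⁴/32 = 4.63×10^-7 m⁴; J_CD = π(0.0275)⁴/32 = 5.61×10^-8 m⁴.
θ = (T/G)·Σ L_i/J_i = (93.50/16.8×10⁹)·(0.234/2.49×10^-7 + 0.607/4.63×10^-7 + 0.231/5.61×10^-8) = 0.03543 rad.

0.0354 rad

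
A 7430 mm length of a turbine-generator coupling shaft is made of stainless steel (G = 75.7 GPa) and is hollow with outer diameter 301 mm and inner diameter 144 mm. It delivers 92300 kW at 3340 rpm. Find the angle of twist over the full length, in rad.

0.0339 rad

ω = 2π·3340/60 = 349.8 rad/s, so T = P/ω = 92300×10³ / 349.8 = 263900 N·m.
J = π(d_o⁴ − d_i⁴)/32 = π(0.301⁴ − 0.144⁴)/32 = 7.637×10^-4 m⁴.
θ = T·L/(G·J) = 263900 × 7.43 / (75.7×10⁹ × 7.637×10^-4) = 0.03392 rad.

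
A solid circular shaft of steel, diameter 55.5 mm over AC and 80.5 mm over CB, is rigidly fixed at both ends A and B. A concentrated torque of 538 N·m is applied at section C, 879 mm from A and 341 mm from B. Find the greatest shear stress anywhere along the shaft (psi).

700 psi

Compatibility: T_A·a/J_AC = T_B·b/J_CB with T_A + T_B = T₀.
J_AC = 9.31×10^-7 m⁴, J_CB = 4.12×10^-6 m⁴, so T_A = T₀·(J_AC/a)/((J_AC/a)+(J_CB/b)) = 43.36 N·m, T_B = 494.6 N·m.
τ in each portion: τ_AC = 1.29×10^6 Pa, τ_CB = 4.83×10^6 Pa; maximum is in CB.
τ_max = T_CB·r/J = 494.6·0.0403/4.12×10^-6 = 4.829×10^6 Pa.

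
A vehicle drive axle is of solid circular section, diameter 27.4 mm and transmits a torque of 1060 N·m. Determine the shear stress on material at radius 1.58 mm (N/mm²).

J = πd⁴/32 = π(0.0274)⁴/32 = 5.534×10^-8 m⁴.
Shear stress varies linearly with radius: τ = T·r/J = 1060 × 0.00158 / 5.534×10^-8 = 3.027×10^7 Pa.

30.3 N/mm²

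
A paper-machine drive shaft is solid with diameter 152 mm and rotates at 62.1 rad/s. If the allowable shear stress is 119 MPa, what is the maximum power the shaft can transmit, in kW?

5100 kW

J = πd⁴/32 = π(0.152)⁴/32 = 5.241×10^-5 m⁴.
T_max = τ_allow·J/r = 1.19×10^8 × 5.241×10^-5 / 0.0760 = 82060 N·m.
ω = 62.1 rad/s, so P_max = T_max·ω = 5.096×10^6 W.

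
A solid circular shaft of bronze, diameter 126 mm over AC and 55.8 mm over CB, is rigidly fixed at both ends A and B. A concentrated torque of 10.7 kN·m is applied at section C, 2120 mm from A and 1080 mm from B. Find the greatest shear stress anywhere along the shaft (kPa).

25300 kPa

Compatibility: T_A·a/J_AC = T_B·b/J_CB with T_A + T_B = T₀.
J_AC = 2.47×10^-5 m⁴, J_CB = 9.52×10^-7 m⁴, so T_A = T₀·(J_AC/a)/((J_AC/a)+(J_CB/b)) = 9949 N·m, T_B = 751.2 N·m.
τ in each portion: τ_AC = 2.53×10^7 Pa, τ_CB = 2.20×10^7 Pa; maximum is in AC.
τ_max = T_AC·r/J = 9949·0.0630/2.47×10^-5 = 2.533×10^7 Pa.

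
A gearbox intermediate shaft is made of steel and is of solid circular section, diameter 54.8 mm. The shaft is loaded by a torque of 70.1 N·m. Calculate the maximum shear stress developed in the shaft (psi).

315 psi

J = πd⁴/32 = π(0.0548)⁴/32 = 8.854×10^-7 m⁴.
τ_max = T·r/J = 70.10 × 0.0274 / 8.854×10^-7 = 2.169×10^6 Pa.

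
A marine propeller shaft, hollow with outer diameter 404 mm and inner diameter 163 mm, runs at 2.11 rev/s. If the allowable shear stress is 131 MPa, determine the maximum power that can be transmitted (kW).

J = π(d_o⁴ − d_i⁴)/32 = π(0.404⁴ − 0.163⁴)/32 = 2.546×10^-3 m⁴.
T_max = τ_allow·J/r = 1.31×10^8 × 2.546×10^-3 / 0.202 = 1.651e6 N·m.
ω = 2π·2.11 = 13.26 rad/s, so P_max = T_max·ω = 2.189×10^7 W.

21900 kW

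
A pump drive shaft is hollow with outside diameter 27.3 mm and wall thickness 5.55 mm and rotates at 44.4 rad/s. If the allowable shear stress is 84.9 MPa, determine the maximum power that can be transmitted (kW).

J = π(d_o⁴ − d_i⁴)/32 = π(0.0273⁴ − 0.0162⁴)/32 = 4.777×10^-8 m⁴.
T_max = τ_allow·J/r = 8.49×10^7 × 4.777×10^-8 / 0.0137 = 297.1 N·m.
ω = 44.4 rad/s, so P_max = T_max·ω = 1.319×10^4 W.

13.2 kW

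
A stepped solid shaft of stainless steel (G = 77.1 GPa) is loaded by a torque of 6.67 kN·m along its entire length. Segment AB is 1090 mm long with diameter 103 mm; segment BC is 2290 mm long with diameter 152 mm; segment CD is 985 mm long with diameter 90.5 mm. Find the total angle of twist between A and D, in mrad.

J_AB = π(0.103)⁴/32 = 1.10×10^-5 m⁴; J_BC = π(0.152)⁴/32 = 5.24×10^-5 m⁴; J_CD = π(0.0905)⁴/32 = 6.59×10^-6 m⁴.
θ = (T/G)·Σ L_i/J_i = (6670/77.1×10⁹)·(1.09/1.10×10^-5 + 2.29/5.24×10^-5 + 0.985/6.59×10^-6) = 0.02525 rad.

25.3 mrad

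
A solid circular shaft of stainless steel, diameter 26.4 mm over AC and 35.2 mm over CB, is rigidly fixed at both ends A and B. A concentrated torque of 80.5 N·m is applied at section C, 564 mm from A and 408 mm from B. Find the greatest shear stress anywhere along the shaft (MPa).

Compatibility: T_A·a/J_AC = T_B·b/J_CB with T_A + T_B = T₀.
J_AC = 4.77×10^-8 m⁴, J_CB = 1.51×10^-7 m⁴, so T_A = T₀·(J_AC/a)/((J_AC/a)+(J_CB/b)) = 14.99 N·m, T_B = 65.51 N·m.
τ in each portion: τ_AC = 4.15×10^6 Pa, τ_CB = 7.65×10^6 Pa; maximum is in CB.
τ_max = T_CB·r/J = 65.51·0.0176/1.51×10^-7 = 7.649×10^6 Pa.

7.65 MPa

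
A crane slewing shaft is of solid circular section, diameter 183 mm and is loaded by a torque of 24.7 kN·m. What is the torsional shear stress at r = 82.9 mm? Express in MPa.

18.6 MPa

J = πd⁴/32 = π(0.183)⁴/32 = 1.101×10^-4 m⁴.
Shear stress varies linearly with radius: τ = T·r/J = 24700 × 0.0829 / 1.101×10^-4 = 1.860×10^7 Pa.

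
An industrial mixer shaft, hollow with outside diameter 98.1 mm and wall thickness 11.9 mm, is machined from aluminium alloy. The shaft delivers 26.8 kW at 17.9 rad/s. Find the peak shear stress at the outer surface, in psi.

ω = 17.9 rad/s, so T = P/ω = 26.8×10³ / 17.90 = 1497 N·m.
J = π(d_o⁴ − d_i⁴)/32 = π(0.0981⁴ − 0.0743⁴)/32 = 6.100×10^-6 m⁴.
τ_max = T·r/J = 1497 × 0.0490 / 6.100×10^-6 = 1.204×10^7 Pa.

1750 psi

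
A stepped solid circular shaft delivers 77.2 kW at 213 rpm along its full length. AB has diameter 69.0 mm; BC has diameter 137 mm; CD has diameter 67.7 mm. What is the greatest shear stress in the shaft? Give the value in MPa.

ω = 2π·213/60 = 22.31 rad/s, so T = P/ω = 77.2×10³ / 22.31 = 3461 N·m.
Under the same torque, τ_max = 16T/(πd³) is largest where d is smallest — segment CD (d = 67.7 mm).
τ_max = 16·3461/(π·(0.0677)³) = 5.681×10^7 Pa.

56.8 MPa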